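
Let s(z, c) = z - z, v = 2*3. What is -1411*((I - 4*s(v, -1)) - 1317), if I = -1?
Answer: 1859698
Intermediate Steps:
v = 6
s(z, c) = 0
-1411*((I - 4*s(v, -1)) - 1317) = -1411*((-1 - 4*0) - 1317) = -1411*((-1 + 0) - 1317) = -1411*(-1 - 1317) = -1411*(-1318) = 1859698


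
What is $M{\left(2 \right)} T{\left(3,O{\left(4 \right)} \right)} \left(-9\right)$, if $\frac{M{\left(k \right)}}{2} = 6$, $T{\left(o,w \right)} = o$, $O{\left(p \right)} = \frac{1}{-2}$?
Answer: $-324$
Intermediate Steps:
$O{\left(p \right)} = - \frac{1}{2}$
$M{\left(k \right)} = 12$ ($M{\left(k \right)} = 2 \cdot 6 = 12$)
$M{\left(2 \right)} T{\left(3,O{\left(4 \right)} \right)} \left(-9\right) = 12 \cdot 3 \left(-9\right) = 36 \left(-9\right) = -324$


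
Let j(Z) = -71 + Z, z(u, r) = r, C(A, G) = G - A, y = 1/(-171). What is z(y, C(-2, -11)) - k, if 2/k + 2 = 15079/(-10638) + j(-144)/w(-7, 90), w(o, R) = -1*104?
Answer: -5615523/746875 ≈ -7.5187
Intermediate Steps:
y = -1/171 ≈ -0.0058480
w(o, R) = -104
k = -1106352/746875 (k = 2/(-2 + (15079/(-10638) + (-71 - 144)/(-104))) = 2/(-2 + (15079*(-1/10638) - 215*(-1/104))) = 2/(-2 + (-15079/10638 + 215/104)) = 2/(-2 + 359477/553176) = 2/(-746875/553176) = 2*(-553176/746875) = -1106352/746875 ≈ -1.4813)
z(y, C(-2, -11)) - k = (-11 - 1*(-2)) - 1*(-1106352/746875) = (-11 + 2) + 1106352/746875 = -9 + 1106352/746875 = -5615523/746875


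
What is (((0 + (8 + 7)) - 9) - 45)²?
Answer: 1521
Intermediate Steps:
(((0 + (8 + 7)) - 9) - 45)² = (((0 + 15) - 9) - 45)² = ((15 - 9) - 45)² = (6 - 45)² = (-39)² = 1521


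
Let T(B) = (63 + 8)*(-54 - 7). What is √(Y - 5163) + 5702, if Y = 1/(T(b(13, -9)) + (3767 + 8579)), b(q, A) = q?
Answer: 5702 + 2*I*√82918068415/8015 ≈ 5702.0 + 71.854*I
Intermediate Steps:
T(B) = -4331 (T(B) = 71*(-61) = -4331)
Y = 1/8015 (Y = 1/(-4331 + (3767 + 8579)) = 1/(-4331 + 12346) = 1/8015 ≈ 0.00012477)
√(Y - 5163) + 5702 = √(1/8015 - 5163) + 5702 = √(-41381444/8015) + 5702 = 2*I*√82918068415/8015 + 5702 = 5702 + 2*I*√82918068415/8015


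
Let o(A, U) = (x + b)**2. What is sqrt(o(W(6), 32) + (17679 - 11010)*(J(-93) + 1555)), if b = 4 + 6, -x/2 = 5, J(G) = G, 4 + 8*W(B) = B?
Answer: 3*sqrt(1083342) ≈ 3122.5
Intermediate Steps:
W(B) = -1/2 + B/8
x = -10 (x = -2*5 = -10)
b = 10
o(A, U) = 0 (o(A, U) = (-10 + 10)**2 = 0**2 = 0)
sqrt(o(W(6), 32) + (17679 - 11010)*(J(-93) + 1555)) = sqrt(0 + (17679 - 11010)*(-93 + 1555)) = sqrt(0 + 6669*1462) = sqrt(0 + 9750078) = sqrt(9750078) = 3*sqrt(1083342)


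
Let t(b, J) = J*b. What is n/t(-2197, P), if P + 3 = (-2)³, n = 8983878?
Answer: 8983878/24167 ≈ 371.74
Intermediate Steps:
P = -11 (P = -3 + (-2)³ = -3 - 8 = -11)
n/t(-2197, P) = 8983878/((-11*(-2197))) = 8983878/24167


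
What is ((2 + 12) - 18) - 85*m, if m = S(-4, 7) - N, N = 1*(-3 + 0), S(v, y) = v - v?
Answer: -259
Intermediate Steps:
S(v, y) = 0
N = -3 (N = 1*(-3) = -3)
m = 3 (m = 0 - 1*(-3) = 0 + 3 = 3)
((2 + 12) - 18) - 85*m = ((2 + 12) - 18) - 85*3 = (14 - 18) - 255 = -4 - 255 = -259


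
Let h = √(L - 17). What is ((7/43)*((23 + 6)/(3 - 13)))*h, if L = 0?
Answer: -203*I*√17/430 ≈ -1.9465*I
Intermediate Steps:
h = I*√17 (h = √(0 - 17) = √(-17) = I*√17 ≈ 4.1231*I)
((7/43)*((23 + 6)/(3 - 13)))*h = ((7/43)*((23 + 6)/(3 - 13)))*(I*√17) = ((7*(1/43))*(29/(-10)))*(I*√17) = (7*(29*(-⅒))/43)*(I*√17) = ((7/43)*(-29/10))*(I*√17) = -203*I*√17/430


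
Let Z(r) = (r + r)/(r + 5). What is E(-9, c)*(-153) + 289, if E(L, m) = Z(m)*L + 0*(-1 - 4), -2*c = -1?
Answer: 5933/11 ≈ 539.36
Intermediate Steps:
c = ½ (c = -½*(-1) = ½ ≈ 0.50000)
Z(r) = 2*r/(5 + r) (Z(r) = (2*r)/(5 + r) = 2*r/(5 + r))
E(L, m) = 2*L*m/(5 + m) (E(L, m) = (2*m/(5 + m))*L + 0*(-1 - 4) = 2*L*m/(5 + m) + 0*(-5) = 2*L*m/(5 + m) + 0 = 2*L*m/(5 + m))
E(-9, c)*(-153) + 289 = (2*(-9)*(½)/(5 + ½))*(-153) + 289 = (2*(-9)*(½)/(11/2))*(-153) + 289 = (2*(-9)*(½)*(2/11))*(-153) + 289 = -18/11*(-153) + 289 = 2754/11 + 289 = 5933/11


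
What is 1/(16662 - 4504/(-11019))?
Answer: 11019/183603082 ≈ 6.0015e-5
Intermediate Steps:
1/(16662 - 4504/(-11019)) = 1/(16662 - 4504*(-1/11019)) = 1/(16662 + 4504/11019) = 1/(183603082/11019) = 11019/183603082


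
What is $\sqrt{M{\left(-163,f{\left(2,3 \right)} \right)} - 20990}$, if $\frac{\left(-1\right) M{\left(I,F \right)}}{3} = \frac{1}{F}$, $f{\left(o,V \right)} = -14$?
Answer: $\frac{i \sqrt{4113998}}{14} \approx 144.88 i$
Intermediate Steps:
$M{\left(I,F \right)} = - \frac{3}{F}$
$\sqrt{M{\left(-163,f{\left(2,3 \right)} \right)} - 20990} = \sqrt{- \frac{3}{-14} - 20990} = \sqrt{\left(-3\right) \left(- \frac{1}{14}\right) - 20990} = \sqrt{\frac{3}{14} - 20990} = \sqrt{- \frac{293857}{14}} = \frac{i \sqrt{4113998}}{14}$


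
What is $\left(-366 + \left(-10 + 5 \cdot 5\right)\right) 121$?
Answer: $-42471$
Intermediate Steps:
$\left(-366 + \left(-10 + 5 \cdot 5\right)\right) 121 = \left(-366 + \left(-10 + 25\right)\right) 121 = \left(-366 + 15\right) 121 = \left(-351\right) 121 = -42471$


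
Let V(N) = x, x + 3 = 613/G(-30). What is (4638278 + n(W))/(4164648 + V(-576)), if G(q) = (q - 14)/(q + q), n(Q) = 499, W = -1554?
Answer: 17008849/15273430 ≈ 1.1136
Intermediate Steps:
G(q) = (-14 + q)/(2*q) (G(q) = (-14 + q)/((2*q)) = (-14 + q)*(1/(2*q)) = (-14 + q)/(2*q))
x = 9162/11 (x = -3 + 613/(((½)*(-14 - 30)/(-30))) = -3 + 613/(((½)*(-1/30)*(-44))) = -3 + 613/(11/15) = -3 + 613*(15/11) = -3 + 9195/11 = 9162/11 ≈ 832.91)
V(N) = 9162/11
(4638278 + n(W))/(4164648 + V(-576)) = (4638278 + 499)/(4164648 + 9162/11) = 4638777/(45820290/11) = 4638777*(11/45820290) = 17008849/15273430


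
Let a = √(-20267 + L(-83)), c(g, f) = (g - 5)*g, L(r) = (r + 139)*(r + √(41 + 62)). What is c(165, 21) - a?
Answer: 26400 - √(-24915 + 56*√103) ≈ 26400.0 - 156.03*I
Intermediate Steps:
L(r) = (139 + r)*(r + √103)
c(g, f) = g*(-5 + g) (c(g, f) = (-5 + g)*g = g*(-5 + g))
a = √(-24915 + 56*√103) (a = √(-20267 + ((-83)² + 139*(-83) + 139*√103 - 83*√103)) = √(-20267 + (6889 - 11537 + 139*√103 - 83*√103)) = √(-20267 + (-4648 + 56*√103)) = √(-24915 + 56*√103) ≈ 156.03*I)
c(165, 21) - a = 165*(-5 + 165) - √(-24915 + 56*√103) = 165*160 - √(-24915 + 56*√103) = 26400 - √(-24915 + 56*√103)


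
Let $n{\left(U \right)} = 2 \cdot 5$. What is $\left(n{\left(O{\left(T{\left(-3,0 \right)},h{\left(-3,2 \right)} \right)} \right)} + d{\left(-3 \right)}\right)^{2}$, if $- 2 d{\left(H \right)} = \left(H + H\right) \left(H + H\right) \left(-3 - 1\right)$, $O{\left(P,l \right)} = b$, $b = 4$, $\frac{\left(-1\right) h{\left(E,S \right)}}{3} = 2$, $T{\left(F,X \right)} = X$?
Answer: $6724$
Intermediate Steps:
$h{\left(E,S \right)} = -6$ ($h{\left(E,S \right)} = \left(-3\right) 2 = -6$)
$O{\left(P,l \right)} = 4$
$d{\left(H \right)} = 8 H^{2}$ ($d{\left(H \right)} = - \frac{\left(H + H\right) \left(H + H\right) \left(-3 - 1\right)}{2} = - \frac{2 H 2 H \left(-4\right)}{2} = - \frac{4 H^{2} \left(-4\right)}{2} = - \frac{\left(-16\right) H^{2}}{2} = 8 H^{2}$)
$n{\left(U \right)} = 10$
$\left(n{\left(O{\left(T{\left(-3,0 \right)},h{\left(-3,2 \right)} \right)} \right)} + d{\left(-3 \right)}\right)^{2} = \left(10 + 8 \left(-3\right)^{2}\right)^{2} = \left(10 + 8 \cdot 9\right)^{2} = \left(10 + 72\right)^{2} = 82^{2} = 6724$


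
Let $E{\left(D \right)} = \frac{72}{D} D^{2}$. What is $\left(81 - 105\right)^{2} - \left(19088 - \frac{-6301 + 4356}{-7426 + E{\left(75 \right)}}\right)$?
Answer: $- \frac{37503367}{2026} \approx -18511.0$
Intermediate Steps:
$E{\left(D \right)} = 72 D$
$\left(81 - 105\right)^{2} - \left(19088 - \frac{-6301 + 4356}{-7426 + E{\left(75 \right)}}\right) = \left(81 - 105\right)^{2} - \left(19088 - \frac{-6301 + 4356}{-7426 + 72 \cdot 75}\right) = \left(-24\right)^{2} - \left(19088 - - \frac{1945}{-7426 + 5400}\right) = 576 - \left(19088 - - \frac{1945}{-2026}\right) = 576 - \left(19088 - \left(-1945\right) \left(- \frac{1}{2026}\right)\right) = 576 - \left(19088 - \frac{1945}{2026}\right) = 576 - \frac{38670343}{2026} = - \frac{37503367}{2026}$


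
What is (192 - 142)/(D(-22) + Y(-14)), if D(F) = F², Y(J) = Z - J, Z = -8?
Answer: 5/49 ≈ 0.10204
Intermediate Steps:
Y(J) = -8 - J
(192 - 142)/(D(-22) + Y(-14)) = (192 - 142)/((-22)² + (-8 - 1*(-14))) = 50/(484 + (-8 + 14)) = 50/(484 + 6) = 50/490 = 50*(1/490) = 5/49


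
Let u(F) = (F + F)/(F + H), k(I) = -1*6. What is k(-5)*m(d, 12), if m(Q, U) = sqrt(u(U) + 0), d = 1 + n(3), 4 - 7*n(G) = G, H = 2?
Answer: -12*sqrt(21)/7 ≈ -7.8558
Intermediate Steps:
n(G) = 4/7 - G/7
k(I) = -6
u(F) = 2*F/(2 + F) (u(F) = (F + F)/(F + 2) = (2*F)/(2 + F) = 2*F/(2 + F))
d = 8/7 (d = 1 + (4/7 - 1/7*3) = 1 + (4/7 - 3/7) = 1 + 1/7 = 8/7 ≈ 1.1429)
m(Q, U) = sqrt(2)*sqrt(U/(2 + U)) (m(Q, U) = sqrt(2*U/(2 + U) + 0) = sqrt(2*U/(2 + U)) = sqrt(2)*sqrt(U/(2 + U)))
k(-5)*m(d, 12) = -6*sqrt(2)*sqrt(12/(2 + 12)) = -6*sqrt(2)*sqrt(12/14) = -6*sqrt(2)*sqrt(12*(1/14)) = -6*sqrt(2)*sqrt(6/7) = -6*sqrt(2)*sqrt(42)/7 = -12*sqrt(21)/7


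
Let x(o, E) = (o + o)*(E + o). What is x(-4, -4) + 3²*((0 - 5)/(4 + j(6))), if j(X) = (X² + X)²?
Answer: 113107/1768 ≈ 63.975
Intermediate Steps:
j(X) = (X + X²)²
x(o, E) = 2*o*(E + o) (x(o, E) = (2*o)*(E + o) = 2*o*(E + o))
x(-4, -4) + 3²*((0 - 5)/(4 + j(6))) = 2*(-4)*(-4 - 4) + 3²*((0 - 5)/(4 + 6²*(1 + 6)²)) = 2*(-4)*(-8) + 9*(-5/(4 + 36*7²)) = 64 + 9*(-5/(4 + 36*49)) = 64 + 9*(-5/(4 + 1764)) = 64 + 9*(-5/1768) = 64 - 45/1768 = 113107/1768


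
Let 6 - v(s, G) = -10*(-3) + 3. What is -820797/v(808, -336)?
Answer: 273599/9 ≈ 30400.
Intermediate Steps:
v(s, G) = -27 (v(s, G) = 6 - (-10*(-3) + 3) = 6 - (30 + 3) = 6 - 1*33 = 6 - 33 = -27)
-820797/v(808, -336) = -820797/(-27) = -820797*(-1/27) = 273599/9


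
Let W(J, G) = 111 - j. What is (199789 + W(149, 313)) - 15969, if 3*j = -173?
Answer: 551966/3 ≈ 1.8399e+5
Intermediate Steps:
j = -173/3 (j = (1/3)*(-173) = -173/3 ≈ -57.667)
W(J, G) = 506/3 (W(J, G) = 111 - 1*(-173/3) = 111 + 173/3 = 506/3)
(199789 + W(149, 313)) - 15969 = (199789 + 506/3) - 15969 = 599873/3 - 15969 = 551966/3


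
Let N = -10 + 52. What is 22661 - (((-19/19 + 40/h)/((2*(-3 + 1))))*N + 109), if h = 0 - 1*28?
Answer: 45053/2 ≈ 22527.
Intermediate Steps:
h = -28 (h = 0 - 28 = -28)
N = 42
22661 - (((-19/19 + 40/h)/((2*(-3 + 1))))*N + 109) = 22661 - (((-19/19 + 40/(-28))/((2*(-3 + 1))))*42 + 109) = 22661 - (((-19*1/19 + 40*(-1/28))/((2*(-2))))*42 + 109) = 22661 - (((-1 - 10/7)/(-4))*42 + 109) = 22661 - (-17/7*(-¼)*42 + 109) = 22661 - ((17/28)*42 + 109) = 22661 - (51/2 + 109) = 22661 - 1*269/2 = 22661 - 269/2 = 45053/2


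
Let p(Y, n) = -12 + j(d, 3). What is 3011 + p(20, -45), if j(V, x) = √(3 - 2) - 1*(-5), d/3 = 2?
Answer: 3005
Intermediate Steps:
d = 6 (d = 3*2 = 6)
j(V, x) = 6 (j(V, x) = √1 + 5 = 1 + 5 = 6)
p(Y, n) = -6 (p(Y, n) = -12 + 6 = -6)
3011 + p(20, -45) = 3011 - 6 = 3005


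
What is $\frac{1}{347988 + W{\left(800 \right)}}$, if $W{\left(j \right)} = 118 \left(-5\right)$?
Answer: $\frac{1}{347398} \approx 2.8785 \cdot 10^{-6}$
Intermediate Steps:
$W{\left(j \right)} = -590$
$\frac{1}{347988 + W{\left(800 \right)}} = \frac{1}{347988 - 590} = \frac{1}{347398}$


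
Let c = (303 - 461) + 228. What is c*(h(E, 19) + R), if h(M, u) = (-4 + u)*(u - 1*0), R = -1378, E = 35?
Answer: -76510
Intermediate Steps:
c = 70 (c = -158 + 228 = 70)
h(M, u) = u*(-4 + u) (h(M, u) = (-4 + u)*(u + 0) = (-4 + u)*u = u*(-4 + u))
c*(h(E, 19) + R) = 70*(19*(-4 + 19) - 1378) = 70*(19*15 - 1378) = 70*(285 - 1378) = 70*(-1093) = -76510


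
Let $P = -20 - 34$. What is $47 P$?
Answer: $-2538$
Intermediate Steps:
$P = -54$ ($P = -20 - 34 = -54$)
$47 P = 47 \left(-54\right) = -2538$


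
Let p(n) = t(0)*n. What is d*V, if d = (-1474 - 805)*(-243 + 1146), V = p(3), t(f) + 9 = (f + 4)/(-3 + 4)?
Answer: 30869055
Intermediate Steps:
t(f) = -5 + f (t(f) = -9 + (f + 4)/(-3 + 4) = -9 + (4 + f)/1 = -9 + (4 + f)*1 = -9 + (4 + f) = -5 + f)
p(n) = -5*n (p(n) = (-5 + 0)*n = -5*n)
V = -15 (V = -5*3 = -15)
d = -2057937 (d = -2279*903 = -2057937)
d*V = -2057937*(-15) = 30869055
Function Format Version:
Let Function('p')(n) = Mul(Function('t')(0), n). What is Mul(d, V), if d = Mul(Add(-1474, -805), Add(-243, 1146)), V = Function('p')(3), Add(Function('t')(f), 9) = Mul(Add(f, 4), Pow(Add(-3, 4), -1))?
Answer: 30869055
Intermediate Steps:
Function('t')(f) = Add(-5, f) (Function('t')(f) = Add(-9, Mul(Add(f, 4), Pow(Add(-3, 4), -1))) = Add(-9, Mul(Add(4, f), Pow(1, -1))) = Add(-9, Mul(Add(4, f), 1)) = Add(-9, Add(4, f)) = Add(-5, f))
Function('p')(n) = Mul(-5, n) (Function('p')(n) = Mul(Add(-5, 0), n) = Mul(-5, n))
V = -15 (V = Mul(-5, 3) = -15)
d = -2057937 (d = Mul(-2279, 903) = -2057937)
Mul(d, V) = Mul(-2057937, -15) = 30869055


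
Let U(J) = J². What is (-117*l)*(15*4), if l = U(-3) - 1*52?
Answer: 301860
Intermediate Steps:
l = -43 (l = (-3)² - 1*52 = 9 - 52 = -43)
(-117*l)*(15*4) = (-117*(-43))*(15*4) = 5031*60 = 301860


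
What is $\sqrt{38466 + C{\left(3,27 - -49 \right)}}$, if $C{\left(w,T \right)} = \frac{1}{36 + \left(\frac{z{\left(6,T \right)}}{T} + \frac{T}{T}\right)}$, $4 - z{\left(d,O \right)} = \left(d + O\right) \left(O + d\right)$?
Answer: $\frac{\sqrt{36716893951}}{977} \approx 196.13$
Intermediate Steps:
$z{\left(d,O \right)} = 4 - \left(O + d\right)^{2}$ ($z{\left(d,O \right)} = 4 - \left(d + O\right) \left(O + d\right) = 4 - \left(O + d\right) \left(O + d\right) = 4 - \left(O + d\right)^{2}$)
$C{\left(w,T \right)} = \frac{1}{37 + \frac{4 - \left(6 + T\right)^{2}}{T}}$ ($C{\left(w,T \right)} = \frac{1}{36 + \left(\frac{4 - \left(T + 6\right)^{2}}{T} + \frac{T}{T}\right)} = \frac{1}{36 + \left(\frac{4 - \left(6 + T\right)^{2}}{T} + 1\right)} = \frac{1}{36 + \left(1 + \frac{4 - \left(6 + T\right)^{2}}{T}\right)} = \frac{1}{37 + \frac{4 - \left(6 + T\right)^{2}}{T}}$)
$\sqrt{38466 + C{\left(3,27 - -49 \right)}} = \sqrt{38466 + \frac{27 - -49}{4 - \left(6 + \left(27 - -49\right)\right)^{2} + 37 \left(27 - -49\right)}} = \sqrt{38466 + \frac{27 + 49}{4 - \left(6 + \left(27 + 49\right)\right)^{2} + 37 \left(27 + 49\right)}} = \sqrt{38466 + \frac{76}{4 - \left(6 + 76\right)^{2} + 37 \cdot 76}} = \sqrt{38466 + \frac{76}{4 - 82^{2} + 2812}} = \sqrt{38466 + \frac{76}{4 - 6724 + 2812}} = \sqrt{38466 + \frac{76}{-3908}} = \sqrt{38466 + 76 \left(- \frac{1}{3908}\right)} = \sqrt{38466 - \frac{19}{977}} = \sqrt{\frac{37581263}{977}} = \frac{\sqrt{36716893951}}{977}$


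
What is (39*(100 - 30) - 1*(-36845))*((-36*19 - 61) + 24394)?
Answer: 935909175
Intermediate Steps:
(39*(100 - 30) - 1*(-36845))*((-36*19 - 61) + 24394) = (39*70 + 36845)*((-684 - 61) + 24394) = (2730 + 36845)*(-745 + 24394) = 39575*23649 = 935909175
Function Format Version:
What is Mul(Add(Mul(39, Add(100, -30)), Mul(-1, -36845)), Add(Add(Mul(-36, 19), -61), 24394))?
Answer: 935909175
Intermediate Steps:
Mul(Add(Mul(39, Add(100, -30)), Mul(-1, -36845)), Add(Add(Mul(-36, 19), -61), 24394)) = Mul(Add(Mul(39, 70), 36845), Add(Add(-684, -61), 24394)) = Mul(Add(2730, 36845), Add(-745, 24394)) = Mul(39575, 23649) = 935909175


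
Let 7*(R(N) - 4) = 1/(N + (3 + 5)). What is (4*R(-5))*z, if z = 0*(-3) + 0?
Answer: 0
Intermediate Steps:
z = 0 (z = 0 + 0 = 0)
R(N) = 4 + 1/(7*(8 + N)) (R(N) = 4 + 1/(7*(N + (3 + 5))) = 4 + 1/(7*(N + 8)) = 4 + 1/(7*(8 + N)))
(4*R(-5))*z = (4*((225 + 28*(-5))/(7*(8 - 5))))*0 = (4*((1/7)*(225 - 140)/3))*0 = (4*((1/7)*(1/3)*85))*0 = (4*(85/21))*0 = (340/21)*0 = 0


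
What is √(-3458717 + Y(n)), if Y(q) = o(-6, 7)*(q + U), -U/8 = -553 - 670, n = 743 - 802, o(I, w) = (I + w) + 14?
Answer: I*√3312842 ≈ 1820.1*I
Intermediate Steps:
o(I, w) = 14 + I + w
n = -59
U = 9784 (U = -8*(-553 - 670) = -8*(-1223) = 9784)
Y(q) = 146760 + 15*q (Y(q) = (14 - 6 + 7)*(q + 9784) = 15*(9784 + q) = 146760 + 15*q)
√(-3458717 + Y(n)) = √(-3458717 + (146760 + 15*(-59))) = √(-3458717 + (146760 - 885)) = √(-3458717 + 145875) = √(-3312842) = I*√3312842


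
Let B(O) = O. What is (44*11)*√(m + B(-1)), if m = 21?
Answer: 968*√5 ≈ 2164.5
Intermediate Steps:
(44*11)*√(m + B(-1)) = (44*11)*√(21 - 1) = 484*√20 = 484*(2*√5) = 968*√5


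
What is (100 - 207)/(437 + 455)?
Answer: -107/892 ≈ -0.11996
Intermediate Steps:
(100 - 207)/(437 + 455) = -107/892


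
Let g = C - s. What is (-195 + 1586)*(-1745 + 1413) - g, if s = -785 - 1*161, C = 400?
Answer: -463158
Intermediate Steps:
s = -946 (s = -785 - 161 = -946)
g = 1346 (g = 400 - 1*(-946) = 400 + 946 = 1346)
(-195 + 1586)*(-1745 + 1413) - g = (-195 + 1586)*(-1745 + 1413) - 1*1346 = 1391*(-332) - 1346 = -461812 - 1346 = -463158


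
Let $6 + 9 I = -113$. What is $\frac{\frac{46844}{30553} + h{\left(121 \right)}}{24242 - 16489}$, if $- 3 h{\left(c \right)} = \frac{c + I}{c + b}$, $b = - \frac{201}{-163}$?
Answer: $\frac{10184450641}{63713864208366} \approx 0.00015985$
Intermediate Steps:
$I = - \frac{119}{9}$ ($I = - \frac{2}{3} + \frac{1}{9} \left(-113\right) = - \frac{2}{3} - \frac{113}{9} = - \frac{119}{9} \approx -13.222$)
$b = \frac{201}{163}$ ($b = \left(-201\right) \left(- \frac{1}{163}\right) = \frac{201}{163} \approx 1.2331$)
$h{\left(c \right)} = - \frac{- \frac{119}{9} + c}{3 \left(\frac{201}{163} + c\right)}$ ($h{\left(c \right)} = - \frac{\left(c - \frac{119}{9}\right) \frac{1}{c + \frac{201}{163}}}{3} = - \frac{\left(- \frac{119}{9} + c\right) \frac{1}{\frac{201}{163} + c}}{3} = - \frac{\frac{1}{\frac{201}{163} + c} \left(- \frac{119}{9} + c\right)}{3} = - \frac{- \frac{119}{9} + c}{3 \left(\frac{201}{163} + c\right)}$)
$\frac{\frac{46844}{30553} + h{\left(121 \right)}}{24242 - 16489} = \frac{\frac{46844}{30553} + \frac{163 \left(119 - 1089\right)}{27 \left(201 + 163 \cdot 121\right)}}{24242 - 16489} = \frac{46844 \cdot \frac{1}{30553} + \frac{163 \left(119 - 1089\right)}{27 \left(201 + 19723\right)}}{7753} = \left(\frac{46844}{30553} + \frac{163}{27} \cdot \frac{1}{19924} \left(-970\right)\right) \frac{1}{7753} = \left(\frac{46844}{30553} - \frac{79055}{268974}\right) \frac{1}{7753} = \frac{10184450641}{8217962622} \cdot \frac{1}{7753} = \frac{10184450641}{63713864208366}$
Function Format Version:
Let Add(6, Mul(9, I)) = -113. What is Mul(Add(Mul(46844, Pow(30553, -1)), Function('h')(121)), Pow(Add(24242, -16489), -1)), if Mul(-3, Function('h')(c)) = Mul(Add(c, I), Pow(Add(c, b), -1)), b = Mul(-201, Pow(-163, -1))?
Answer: Rational(10184450641, 63713864208366) ≈ 0.00015985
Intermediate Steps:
I = Rational(-119, 9) (I = Add(Rational(-2, 3), Mul(Rational(1, 9), -113)) = Add(Rational(-2, 3), Rational(-113, 9)) = Rational(-119, 9) ≈ -13.222)
b = Rational(201, 163) (b = Mul(-201, Rational(-1, 163)) = Rational(201, 163) ≈ 1.2331)
Function('h')(c) = Mul(Rational(-1, 3), Pow(Add(Rational(201, 163), c), -1), Add(Rational(-119, 9), c)) (Function('h')(c) = Mul(Rational(-1, 3), Mul(Add(c, Rational(-119, 9)), Pow(Add(c, Rational(201, 163)), -1))) = Mul(Rational(-1, 3), Mul(Add(Rational(-119, 9), c), Pow(Add(Rational(201, 163), c), -1))) = Mul(Rational(-1, 3), Mul(Pow(Add(Rational(201, 163), c), -1), Add(Rational(-119, 9), c))) = Mul(Rational(-1, 3), Pow(Add(Rational(201, 163), c), -1), Add(Rational(-119, 9), c)))
Mul(Add(Mul(46844, Pow(30553, -1)), Function('h')(121)), Pow(Add(24242, -16489), -1)) = Mul(Add(Mul(46844, Pow(30553, -1)), Mul(Rational(163, 27), Pow(Add(201, Mul(163, 121)), -1), Add(119, Mul(-9, 121)))), Pow(Add(24242, -16489), -1)) = Mul(Add(Mul(46844, Rational(1, 30553)), Mul(Rational(163, 27), Pow(Add(201, 19723), -1), Add(119, -1089))), Pow(7753, -1)) = Mul(Add(Rational(46844, 30553), Mul(Rational(163, 27), Pow(19924, -1), -970)), Rational(1, 7753)) = Mul(Add(Rational(46844, 30553), Mul(Rational(163, 27), Rational(1, 19924), -970)), Rational(1, 7753)) = Mul(Add(Rational(46844, 30553), Rational(-79055, 268974)), Rational(1, 7753)) = Mul(Rational(10184450641, 8217962622), Rational(1, 7753)) = Rational(10184450641, 63713864208366)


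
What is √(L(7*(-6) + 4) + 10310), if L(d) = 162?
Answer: 2*√2618 ≈ 102.33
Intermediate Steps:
√(L(7*(-6) + 4) + 10310) = √(162 + 10310) = √10472 = 2*√2618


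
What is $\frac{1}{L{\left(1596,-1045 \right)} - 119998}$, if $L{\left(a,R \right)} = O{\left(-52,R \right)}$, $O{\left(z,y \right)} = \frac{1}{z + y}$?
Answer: $- \frac{1097}{131637807} \approx -8.3335 \cdot 10^{-6}$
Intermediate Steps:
$O{\left(z,y \right)} = \frac{1}{y + z}$
$L{\left(a,R \right)} = \frac{1}{-52 + R}$ ($L{\left(a,R \right)} = \frac{1}{R - 52} = \frac{1}{-52 + R}$)
$\frac{1}{L{\left(1596,-1045 \right)} - 119998} = \frac{1}{\frac{1}{-52 - 1045} - 119998} = \frac{1}{\frac{1}{-1097} - 119998} = \frac{1}{- \frac{1}{1097} - 119998} = \frac{1}{- \frac{131637807}{1097}} = - \frac{1097}{131637807}$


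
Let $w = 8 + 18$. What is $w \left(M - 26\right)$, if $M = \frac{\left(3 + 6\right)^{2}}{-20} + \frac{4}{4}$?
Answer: $- \frac{7553}{10} \approx -755.3$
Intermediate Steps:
$w = 26$
$M = - \frac{61}{20}$ ($M = 9^{2} \left(- \frac{1}{20}\right) + 4 \cdot \frac{1}{4} = 81 \left(- \frac{1}{20}\right) + 1 = - \frac{81}{20} + 1 = - \frac{61}{20} \approx -3.05$)
$w \left(M - 26\right) = 26 \left(- \frac{61}{20} - 26\right) = 26 \left(- \frac{581}{20}\right) = - \frac{7553}{10}$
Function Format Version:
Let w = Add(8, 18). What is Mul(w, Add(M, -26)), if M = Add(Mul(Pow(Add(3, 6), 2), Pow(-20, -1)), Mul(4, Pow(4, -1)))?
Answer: Rational(-7553, 10) ≈ -755.30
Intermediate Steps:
w = 26
M = Rational(-61, 20) (M = Add(Mul(Pow(9, 2), Rational(-1, 20)), Mul(4, Rational(1, 4))) = Add(Mul(81, Rational(-1, 20)), 1) = Add(Rational(-81, 20), 1) = Rational(-61, 20) ≈ -3.0500)
Mul(w, Add(M, -26)) = Mul(26, Add(Rational(-61, 20), -26)) = Mul(26, Rational(-581, 20)) = Rational(-7553, 10)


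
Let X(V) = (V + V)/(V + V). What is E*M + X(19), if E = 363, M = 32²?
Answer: 371713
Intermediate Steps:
X(V) = 1 (X(V) = (2*V)/((2*V)) = (2*V)*(1/(2*V)) = 1)
M = 1024
E*M + X(19) = 363*1024 + 1 = 371712 + 1 = 371713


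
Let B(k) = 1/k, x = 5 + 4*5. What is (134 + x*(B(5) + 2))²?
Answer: 35721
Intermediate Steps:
x = 25 (x = 5 + 20 = 25)
(134 + x*(B(5) + 2))² = (134 + 25*(1/5 + 2))² = (134 + 25*(⅕ + 2))² = (134 + 25*(11/5))² = (134 + 55)² = 189² = 35721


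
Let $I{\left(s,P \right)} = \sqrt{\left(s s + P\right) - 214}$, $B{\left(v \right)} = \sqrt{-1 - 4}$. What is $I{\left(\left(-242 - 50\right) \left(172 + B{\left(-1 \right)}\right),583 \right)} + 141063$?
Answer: $141063 + \sqrt{2522024225 + 29330816 i \sqrt{5}} \approx 1.9129 \cdot 10^{5} + 652.93 i$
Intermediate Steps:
$B{\left(v \right)} = i \sqrt{5}$ ($B{\left(v \right)} = \sqrt{-5} = i \sqrt{5}$)
$I{\left(s,P \right)} = \sqrt{-214 + P + s^{2}}$ ($I{\left(s,P \right)} = \sqrt{\left(s^{2} + P\right) - 214} = \sqrt{\left(P + s^{2}\right) - 214} = \sqrt{-214 + P + s^{2}}$)
$I{\left(\left(-242 - 50\right) \left(172 + B{\left(-1 \right)}\right),583 \right)} + 141063 = \sqrt{-214 + 583 + \left(\left(-242 - 50\right) \left(172 + i \sqrt{5}\right)\right)^{2}} + 141063 = \sqrt{-214 + 583 + \left(- 292 \left(172 + i \sqrt{5}\right)\right)^{2}} + 141063 = \sqrt{-214 + 583 + \left(-50224 - 292 i \sqrt{5}\right)^{2}} + 141063 = \sqrt{369 + \left(-50224 - 292 i \sqrt{5}\right)^{2}} + 141063 = 141063 + \sqrt{369 + \left(-50224 - 292 i \sqrt{5}\right)^{2}}$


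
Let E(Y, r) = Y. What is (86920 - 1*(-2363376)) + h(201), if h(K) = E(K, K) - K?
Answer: 2450296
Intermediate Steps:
h(K) = 0 (h(K) = K - K = 0)
(86920 - 1*(-2363376)) + h(201) = (86920 - 1*(-2363376)) + 0 = (86920 + 2363376) + 0 = 2450296 + 0 = 2450296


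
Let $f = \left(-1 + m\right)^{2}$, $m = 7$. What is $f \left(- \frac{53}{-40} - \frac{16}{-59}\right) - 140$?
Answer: $- \frac{48697}{590} \approx -82.537$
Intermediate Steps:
$f = 36$ ($f = \left(-1 + 7\right)^{2} = 6^{2} = 36$)
$f \left(- \frac{53}{-40} - \frac{16}{-59}\right) - 140 = 36 \left(- \frac{53}{-40} - \frac{16}{-59}\right) - 140 = 36 \left(\left(-53\right) \left(- \frac{1}{40}\right) - - \frac{16}{59}\right) - 140 = 36 \left(\frac{53}{40} + \frac{16}{59}\right) - 140 = 36 \cdot \frac{3767}{2360} - 140 = \frac{33903}{590} - 140 = - \frac{48697}{590}$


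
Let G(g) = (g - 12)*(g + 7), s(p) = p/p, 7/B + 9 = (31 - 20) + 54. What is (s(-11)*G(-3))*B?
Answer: -15/2 ≈ -7.5000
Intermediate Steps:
B = ⅛ (B = 7/(-9 + ((31 - 20) + 54)) = 7/(-9 + (11 + 54)) = 7/(-9 + 65) = 7/56 = 7*(1/56) = ⅛ ≈ 0.12500)
s(p) = 1
G(g) = (-12 + g)*(7 + g)
(s(-11)*G(-3))*B = (1*(-84 + (-3)² - 5*(-3)))*(⅛) = (1*(-84 + 9 + 15))*(⅛) = (1*(-60))*(⅛) = -60*⅛ = -15/2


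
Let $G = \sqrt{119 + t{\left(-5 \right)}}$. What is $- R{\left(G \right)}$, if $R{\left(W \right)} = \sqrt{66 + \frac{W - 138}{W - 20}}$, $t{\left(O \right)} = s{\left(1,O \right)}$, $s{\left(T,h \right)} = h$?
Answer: $- \frac{\sqrt{1458 - 67 \sqrt{114}}}{\sqrt{20 - \sqrt{114}}} \approx -8.9251$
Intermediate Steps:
$t{\left(O \right)} = O$
$G = \sqrt{114}$ ($G = \sqrt{119 - 5} = \sqrt{114} \approx 10.677$)
$R{\left(W \right)} = \sqrt{66 + \frac{-138 + W}{-20 + W}}$
$- R{\left(G \right)} = - \sqrt{\frac{-1458 + 67 \sqrt{114}}{-20 + \sqrt{114}}} = - \sqrt{- \frac{1}{-20 + \sqrt{114}}} \sqrt{1458 - 67 \sqrt{114}}$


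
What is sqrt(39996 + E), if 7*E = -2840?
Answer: 2*sqrt(484981)/7 ≈ 198.97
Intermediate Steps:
E = -2840/7 (E = (1/7)*(-2840) = -2840/7 ≈ -405.71)
sqrt(39996 + E) = sqrt(39996 - 2840/7) = sqrt(277132/7) = 2*sqrt(484981)/7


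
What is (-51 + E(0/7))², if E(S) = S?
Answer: 2601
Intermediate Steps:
(-51 + E(0/7))² = (-51 + 0/7)² = (-51 + 0*(⅐))² = (-51 + 0)² = (-51)² = 2601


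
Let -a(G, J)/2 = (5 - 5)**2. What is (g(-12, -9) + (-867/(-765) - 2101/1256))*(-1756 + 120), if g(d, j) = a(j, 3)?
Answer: 4156667/4710 ≈ 882.52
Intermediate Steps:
a(G, J) = 0 (a(G, J) = -2*(5 - 5)**2 = -2*0**2 = -2*0 = 0)
g(d, j) = 0
(g(-12, -9) + (-867/(-765) - 2101/1256))*(-1756 + 120) = (0 + (-867/(-765) - 2101/1256))*(-1756 + 120) = (0 + (-867*(-1/765) - 2101*1/1256))*(-1636) = (0 + (17/15 - 2101/1256))*(-1636) = (0 - 10163/18840)*(-1636) = -10163/18840*(-1636) = 4156667/4710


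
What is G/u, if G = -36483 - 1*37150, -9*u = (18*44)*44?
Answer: 73633/3872 ≈ 19.017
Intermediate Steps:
u = -3872 (u = -18*44*44/9 = -88*44 = -⅑*34848 = -3872)
G = -73633 (G = -36483 - 37150 = -73633)
G/u = -73633/(-3872) = -73633*(-1/3872) = 73633/3872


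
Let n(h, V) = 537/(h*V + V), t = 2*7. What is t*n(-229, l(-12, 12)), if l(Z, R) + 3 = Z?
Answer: 1253/570 ≈ 2.1982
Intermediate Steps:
t = 14
l(Z, R) = -3 + Z
n(h, V) = 537/(V + V*h) (n(h, V) = 537/(V*h + V) = 537/(V + V*h))
t*n(-229, l(-12, 12)) = 14*(537/((-3 - 12)*(1 - 229))) = 14*(537/(-15*(-228))) = 14*(537*(-1/15)*(-1/228)) = 14*(179/1140) = 1253/570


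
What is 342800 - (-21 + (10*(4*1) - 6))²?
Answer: 342631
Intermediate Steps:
342800 - (-21 + (10*(4*1) - 6))² = 342800 - (-21 + (10*4 - 6))² = 342800 - (-21 + (40 - 6))² = 342800 - (-21 + 34)² = 342800 - 1*13² = 342800 - 1*169 = 342800 - 169 = 342631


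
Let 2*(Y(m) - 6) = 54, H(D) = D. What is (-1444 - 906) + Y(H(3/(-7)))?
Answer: -2317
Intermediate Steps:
Y(m) = 33 (Y(m) = 6 + (½)*54 = 6 + 27 = 33)
(-1444 - 906) + Y(H(3/(-7))) = (-1444 - 906) + 33 = -2350 + 33 = -2317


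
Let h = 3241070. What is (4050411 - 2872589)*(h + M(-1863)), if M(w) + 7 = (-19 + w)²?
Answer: 7989151314314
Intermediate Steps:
M(w) = -7 + (-19 + w)²
(4050411 - 2872589)*(h + M(-1863)) = (4050411 - 2872589)*(3241070 + (-7 + (-19 - 1863)²)) = 1177822*(3241070 + (-7 + (-1882)²)) = 1177822*(3241070 + (-7 + 3541924)) = 1177822*(3241070 + 3541917) = 1177822*6782987 = 7989151314314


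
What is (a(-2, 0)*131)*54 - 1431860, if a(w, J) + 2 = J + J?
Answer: -1446008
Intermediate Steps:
a(w, J) = -2 + 2*J (a(w, J) = -2 + (J + J) = -2 + 2*J)
(a(-2, 0)*131)*54 - 1431860 = ((-2 + 2*0)*131)*54 - 1431860 = ((-2 + 0)*131)*54 - 1431860 = -2*131*54 - 1431860 = -262*54 - 1431860 = -14148 - 1431860 = -1446008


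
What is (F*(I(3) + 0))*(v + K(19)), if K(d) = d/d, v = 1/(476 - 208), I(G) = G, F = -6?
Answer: -2421/134 ≈ -18.067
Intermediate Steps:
v = 1/268 ≈ 0.0037313
K(d) = 1
(F*(I(3) + 0))*(v + K(19)) = (-6*(3 + 0))*(1/268 + 1) = -6*3*(269/268) = -18*269/268 = -2421/134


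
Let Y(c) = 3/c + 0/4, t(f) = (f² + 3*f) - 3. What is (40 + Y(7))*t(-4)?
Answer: 283/7 ≈ 40.429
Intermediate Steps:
t(f) = -3 + f² + 3*f
Y(c) = 3/c (Y(c) = 3/c + 0*(¼) = 3/c + 0 = 3/c)
(40 + Y(7))*t(-4) = (40 + 3/7)*(-3 + (-4)² + 3*(-4)) = (40 + 3*(⅐))*(-3 + 16 - 12) = (40 + 3/7)*1 = (283/7)*1 = 283/7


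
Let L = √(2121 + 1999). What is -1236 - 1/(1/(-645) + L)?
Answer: -2118532427409/1714022999 - 832050*√1030/1714022999 ≈ -1236.0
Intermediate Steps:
L = 2*√1030 (L = √4120 = 2*√1030 ≈ 64.187)
-1236 - 1/(1/(-645) + L) = -1236 - 1/(1/(-645) + 2*√1030) = -1236 - 1/(-1/645 + 2*√1030)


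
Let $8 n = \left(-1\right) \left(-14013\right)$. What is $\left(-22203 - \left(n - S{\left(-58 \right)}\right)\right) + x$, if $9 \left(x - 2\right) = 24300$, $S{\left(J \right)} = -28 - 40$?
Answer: $- \frac{170565}{8} \approx -21321.0$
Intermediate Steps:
$S{\left(J \right)} = -68$
$x = 2702$ ($x = 2 + \frac{1}{9} \cdot 24300 = 2 + 2700 = 2702$)
$n = \frac{14013}{8}$ ($n = \frac{\left(-1\right) \left(-14013\right)}{8} = \frac{1}{8} \cdot 14013 = \frac{14013}{8} \approx 1751.6$)
$\left(-22203 - \left(n - S{\left(-58 \right)}\right)\right) + x = \left(-22203 - \frac{14557}{8}\right) + 2702 = - \frac{192181}{8} + 2702 = - \frac{170565}{8}$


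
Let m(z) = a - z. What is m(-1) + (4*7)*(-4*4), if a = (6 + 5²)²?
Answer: 514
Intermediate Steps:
a = 961 (a = (6 + 25)² = 31² = 961)
m(z) = 961 - z
m(-1) + (4*7)*(-4*4) = (961 - 1*(-1)) + (4*7)*(-4*4) = (961 + 1) + 28*(-16) = 962 - 448 = 514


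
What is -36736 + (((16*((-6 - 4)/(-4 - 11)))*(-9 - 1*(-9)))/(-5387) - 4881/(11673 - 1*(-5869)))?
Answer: -644427793/17542 ≈ -36736.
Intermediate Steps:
-36736 + (((16*((-6 - 4)/(-4 - 11)))*(-9 - 1*(-9)))/(-5387) - 4881/(11673 - 1*(-5869))) = -36736 + (((16*(-10/(-15)))*(-9 + 9))*(-1/5387) - 4881/(11673 + 5869)) = -36736 + (((16*(-10*(-1/15)))*0)*(-1/5387) - 4881/17542) = -36736 + (((16*(⅔))*0)*(-1/5387) - 4881*1/17542) = -36736 + (((32/3)*0)*(-1/5387) - 4881/17542) = -36736 + (0*(-1/5387) - 4881/17542) = -36736 + (0 - 4881/17542) = -36736 - 4881/17542 = -644427793/17542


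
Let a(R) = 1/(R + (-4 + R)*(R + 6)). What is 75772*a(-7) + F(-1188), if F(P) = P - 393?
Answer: 17362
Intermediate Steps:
a(R) = 1/(R + (-4 + R)*(6 + R))
F(P) = -393 + P
75772*a(-7) + F(-1188) = 75772/(-24 + (-7)**2 + 3*(-7)) + (-393 - 1188) = 75772/(-24 + 49 - 21) - 1581 = 75772/4 - 1581 = 75772*(1/4) - 1581 = 18943 - 1581 = 17362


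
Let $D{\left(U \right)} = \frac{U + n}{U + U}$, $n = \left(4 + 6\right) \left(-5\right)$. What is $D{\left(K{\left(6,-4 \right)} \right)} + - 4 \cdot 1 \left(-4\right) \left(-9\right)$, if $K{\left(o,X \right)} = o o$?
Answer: $- \frac{5191}{36} \approx -144.19$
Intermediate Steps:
$K{\left(o,X \right)} = o^{2}$
$n = -50$ ($n = 10 \left(-5\right) = -50$)
$D{\left(U \right)} = \frac{-50 + U}{2 U}$ ($D{\left(U \right)} = \frac{U - 50}{U + U} = \frac{-50 + U}{2 U}$)
$D{\left(K{\left(6,-4 \right)} \right)} + - 4 \cdot 1 \left(-4\right) \left(-9\right) = \frac{-50 + 6^{2}}{2 \cdot 6^{2}} + - 4 \cdot 1 \left(-4\right) \left(-9\right) = \frac{-50 + 36}{2 \cdot 36} + \left(-4\right) \left(-4\right) \left(-9\right) = \frac{1}{2} \cdot \frac{1}{36} \left(-14\right) + 16 \left(-9\right) = - \frac{7}{36} - 144 = - \frac{5191}{36}$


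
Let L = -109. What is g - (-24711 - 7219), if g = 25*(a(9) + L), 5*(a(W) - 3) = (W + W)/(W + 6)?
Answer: 29286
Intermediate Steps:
a(W) = 3 + 2*W/(5*(6 + W)) (a(W) = 3 + ((W + W)/(W + 6))/5 = 3 + ((2*W)/(6 + W))/5 = 3 + (2*W/(6 + W))/5 = 3 + 2*W/(5*(6 + W)))
g = -2644 (g = 25*((90 + 17*9)/(5*(6 + 9)) - 109) = 25*((⅕)*(90 + 153)/15 - 109) = 25*((⅕)*(1/15)*243 - 109) = 25*(81/25 - 109) = 25*(-2644/25) = -2644)
g - (-24711 - 7219) = -2644 - (-24711 - 7219) = -2644 - 1*(-31930) = -2644 + 31930 = 29286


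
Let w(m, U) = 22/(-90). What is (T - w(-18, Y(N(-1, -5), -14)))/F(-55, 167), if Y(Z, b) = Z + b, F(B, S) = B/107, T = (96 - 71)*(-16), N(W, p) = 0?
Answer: 1924823/2475 ≈ 777.71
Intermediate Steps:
T = -400 (T = 25*(-16) = -400)
F(B, S) = B/107 (F(B, S) = B*(1/107) = B/107)
w(m, U) = -11/45 (w(m, U) = 22*(-1/90) = -11/45)
(T - w(-18, Y(N(-1, -5), -14)))/F(-55, 167) = (-400 - 1*(-11/45))/(((1/107)*(-55))) = (-400 + 11/45)/(-55/107) = -17989/45*(-107/55) = 1924823/2475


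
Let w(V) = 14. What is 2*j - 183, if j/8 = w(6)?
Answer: 41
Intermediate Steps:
j = 112 (j = 8*14 = 112)
2*j - 183 = 2*112 - 183 = 224 - 183 = 41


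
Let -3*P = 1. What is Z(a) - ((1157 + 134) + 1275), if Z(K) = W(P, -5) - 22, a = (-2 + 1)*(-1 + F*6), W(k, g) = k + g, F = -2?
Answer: -7780/3 ≈ -2593.3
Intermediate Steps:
P = -⅓ (P = -⅓*1 = -⅓ ≈ -0.33333)
W(k, g) = g + k
a = 13 (a = (-2 + 1)*(-1 - 2*6) = -(-1 - 12) = -1*(-13) = 13)
Z(K) = -82/3 (Z(K) = (-5 - ⅓) - 22 = -16/3 - 22 = -82/3)
Z(a) - ((1157 + 134) + 1275) = -82/3 - ((1157 + 134) + 1275) = -82/3 - (1291 + 1275) = -82/3 - 1*2566 = -82/3 - 2566 = -7780/3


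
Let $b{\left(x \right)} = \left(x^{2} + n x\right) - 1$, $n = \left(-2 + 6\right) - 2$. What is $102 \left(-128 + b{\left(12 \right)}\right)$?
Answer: $3978$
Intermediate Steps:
$n = 2$ ($n = 4 - 2 = 2$)
$b{\left(x \right)} = -1 + x^{2} + 2 x$ ($b{\left(x \right)} = \left(x^{2} + 2 x\right) - 1 = -1 + x^{2} + 2 x$)
$102 \left(-128 + b{\left(12 \right)}\right) = 102 \left(-128 + \left(-1 + 12^{2} + 2 \cdot 12\right)\right) = 102 \left(-128 + \left(-1 + 144 + 24\right)\right) = 102 \left(-128 + 167\right) = 102 \cdot 39 = 3978$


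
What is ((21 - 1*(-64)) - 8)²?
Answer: 5929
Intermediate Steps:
((21 - 1*(-64)) - 8)² = ((21 + 64) - 8)² = (85 - 8)² = 77² = 5929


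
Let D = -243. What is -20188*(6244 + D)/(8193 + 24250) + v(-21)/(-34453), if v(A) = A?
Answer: -4173917839861/1117758679 ≈ -3734.2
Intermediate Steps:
-20188*(6244 + D)/(8193 + 24250) + v(-21)/(-34453) = -20188*(6244 - 243)/(8193 + 24250) - 21/(-34453) = -20188/(32443/6001) - 21*(-1/34453) = -20188/(32443*(1/6001)) + 21/34453 = -20188/32443/6001 + 21/34453 = -20188*6001/32443 + 21/34453 = -121148188/32443 + 21/34453 = -4173917839861/1117758679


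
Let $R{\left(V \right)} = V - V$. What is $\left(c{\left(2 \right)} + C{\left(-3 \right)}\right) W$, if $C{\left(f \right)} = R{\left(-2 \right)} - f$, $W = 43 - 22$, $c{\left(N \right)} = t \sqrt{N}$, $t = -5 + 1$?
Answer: $63 - 84 \sqrt{2} \approx -55.794$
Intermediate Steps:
$t = -4$
$c{\left(N \right)} = - 4 \sqrt{N}$
$W = 21$
$R{\left(V \right)} = 0$
$C{\left(f \right)} = - f$ ($C{\left(f \right)} = 0 - f = - f$)
$\left(c{\left(2 \right)} + C{\left(-3 \right)}\right) W = \left(- 4 \sqrt{2} - -3\right) 21 = \left(- 4 \sqrt{2} + 3\right) 21 = \left(3 - 4 \sqrt{2}\right) 21 = 63 - 84 \sqrt{2}$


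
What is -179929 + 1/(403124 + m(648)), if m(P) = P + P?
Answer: -72766886179/404420 ≈ -1.7993e+5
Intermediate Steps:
m(P) = 2*P
-179929 + 1/(403124 + m(648)) = -179929 + 1/(403124 + 2*648) = -179929 + 1/(403124 + 1296) = -179929 + 1/404420 = -72766886179/404420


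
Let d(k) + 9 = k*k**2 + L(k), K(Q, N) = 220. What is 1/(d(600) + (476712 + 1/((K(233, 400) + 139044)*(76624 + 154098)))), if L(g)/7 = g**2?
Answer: 32131268608/7036641888359399425 ≈ 4.5663e-9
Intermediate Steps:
L(g) = 7*g**2
d(k) = -9 + k**3 + 7*k**2 (d(k) = -9 + (k*k**2 + 7*k**2) = -9 + (k**3 + 7*k**2) = -9 + k**3 + 7*k**2)
1/(d(600) + (476712 + 1/((K(233, 400) + 139044)*(76624 + 154098)))) = 1/((-9 + 600**3 + 7*600**2) + (476712 + 1/((220 + 139044)*(76624 + 154098)))) = 1/((-9 + 216000000 + 7*360000) + (476712 + 1/(139264*230722))) = 1/((-9 + 216000000 + 2520000) + (476712 + 1/32131268608)) = 1/(218519991 + (476712 + 1/32131268608)) = 1/(218519991 + 15317361320656897/32131268608) = 1/(7036641888359399425/32131268608) = 32131268608/7036641888359399425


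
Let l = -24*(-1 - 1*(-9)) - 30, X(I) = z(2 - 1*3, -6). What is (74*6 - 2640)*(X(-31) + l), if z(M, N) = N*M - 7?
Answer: 489708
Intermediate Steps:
z(M, N) = -7 + M*N (z(M, N) = M*N - 7 = -7 + M*N)
X(I) = -1 (X(I) = -7 + (2 - 1*3)*(-6) = -7 + (2 - 3)*(-6) = -7 - 1*(-6) = -7 + 6 = -1)
l = -222 (l = -24*(-1 + 9) - 30 = -24*8 - 30 = -192 - 30 = -222)
(74*6 - 2640)*(X(-31) + l) = (74*6 - 2640)*(-1 - 222) = (444 - 2640)*(-223) = -2196*(-223) = 489708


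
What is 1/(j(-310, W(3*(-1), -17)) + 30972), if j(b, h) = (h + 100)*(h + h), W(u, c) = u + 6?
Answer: 1/31590 ≈ 3.1656e-5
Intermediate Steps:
W(u, c) = 6 + u
j(b, h) = 2*h*(100 + h) (j(b, h) = (100 + h)*(2*h) = 2*h*(100 + h))
1/(j(-310, W(3*(-1), -17)) + 30972) = 1/(2*(6 + 3*(-1))*(100 + (6 + 3*(-1))) + 30972) = 1/(2*(6 - 3)*(100 + (6 - 3)) + 30972) = 1/(2*3*(100 + 3) + 30972) = 1/(2*3*103 + 30972) = 1/(618 + 30972) = 1/31590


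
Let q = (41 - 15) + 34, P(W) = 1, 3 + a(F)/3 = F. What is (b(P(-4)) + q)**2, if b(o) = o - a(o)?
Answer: 4489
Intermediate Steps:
a(F) = -9 + 3*F
b(o) = 9 - 2*o (b(o) = o - (-9 + 3*o) = o + (9 - 3*o) = 9 - 2*o)
q = 60 (q = 26 + 34 = 60)
(b(P(-4)) + q)**2 = ((9 - 2*1) + 60)**2 = ((9 - 2) + 60)**2 = (7 + 60)**2 = 67**2 = 4489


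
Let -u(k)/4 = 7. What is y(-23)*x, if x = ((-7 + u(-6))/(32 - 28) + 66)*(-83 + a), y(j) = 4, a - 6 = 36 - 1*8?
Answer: -11221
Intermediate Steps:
a = 34 (a = 6 + (36 - 1*8) = 6 + (36 - 8) = 6 + 28 = 34)
u(k) = -28 (u(k) = -4*7 = -28)
x = -11221/4 (x = ((-7 - 28)/(32 - 28) + 66)*(-83 + 34) = (-35/4 + 66)*(-49) = (229/4)*(-49) = -11221/4 ≈ -2805.3)
y(-23)*x = 4*(-11221/4) = -11221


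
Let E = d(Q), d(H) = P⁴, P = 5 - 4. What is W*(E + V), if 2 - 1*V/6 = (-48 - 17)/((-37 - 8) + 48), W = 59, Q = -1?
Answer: 8437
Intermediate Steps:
P = 1
V = 142 (V = 12 - 6*(-48 - 17)/((-37 - 8) + 48) = 12 - (-390)/(-45 + 48) = 12 - (-390)/3 = 12 - 6*(-65/3) = 12 + 130 = 142)
d(H) = 1 (d(H) = 1⁴ = 1)
E = 1
W*(E + V) = 59*(1 + 142) = 59*143 = 8437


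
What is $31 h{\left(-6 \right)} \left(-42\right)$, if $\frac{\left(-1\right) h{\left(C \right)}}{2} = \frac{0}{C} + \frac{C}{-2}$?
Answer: $7812$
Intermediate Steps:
$h{\left(C \right)} = C$ ($h{\left(C \right)} = - 2 \left(\frac{0}{C} + \frac{C}{-2}\right) = - 2 \left(0 + C \left(- \frac{1}{2}\right)\right) = - 2 \left(0 - \frac{C}{2}\right) = - 2 \left(- \frac{C}{2}\right) = C$)
$31 h{\left(-6 \right)} \left(-42\right) = 31 \left(-6\right) \left(-42\right) = \left(-186\right) \left(-42\right) = 7812$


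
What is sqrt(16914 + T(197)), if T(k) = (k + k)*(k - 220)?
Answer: 2*sqrt(1963) ≈ 88.612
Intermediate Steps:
T(k) = 2*k*(-220 + k) (T(k) = (2*k)*(-220 + k) = 2*k*(-220 + k))
sqrt(16914 + T(197)) = sqrt(16914 + 2*197*(-220 + 197)) = sqrt(16914 + 2*197*(-23)) = sqrt(16914 - 9062) = sqrt(7852) = 2*sqrt(1963)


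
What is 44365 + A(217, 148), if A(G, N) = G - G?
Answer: 44365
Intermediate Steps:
A(G, N) = 0
44365 + A(217, 148) = 44365 + 0 = 44365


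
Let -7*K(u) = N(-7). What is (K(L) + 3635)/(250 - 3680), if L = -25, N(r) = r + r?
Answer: -3637/3430 ≈ -1.0604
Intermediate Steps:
N(r) = 2*r
K(u) = 2 (K(u) = -2*(-7)/7 = -1/7*(-14) = 2)
(K(L) + 3635)/(250 - 3680) = (2 + 3635)/(250 - 3680) = 3637/(-3430) = 3637*(-1/3430) = -3637/3430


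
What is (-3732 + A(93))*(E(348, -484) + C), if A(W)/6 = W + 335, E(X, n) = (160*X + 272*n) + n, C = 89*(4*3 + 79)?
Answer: 79562892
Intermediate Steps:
C = 8099 (C = 89*(12 + 79) = 89*91 = 8099)
E(X, n) = 160*X + 273*n
A(W) = 2010 + 6*W (A(W) = 6*(W + 335) = 6*(335 + W) = 2010 + 6*W)
(-3732 + A(93))*(E(348, -484) + C) = (-3732 + (2010 + 6*93))*((160*348 + 273*(-484)) + 8099) = (-3732 + (2010 + 558))*((55680 - 132132) + 8099) = (-3732 + 2568)*(-76452 + 8099) = -1164*(-68353) = 79562892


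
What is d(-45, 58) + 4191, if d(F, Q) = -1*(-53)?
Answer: 4244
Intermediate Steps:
d(F, Q) = 53
d(-45, 58) + 4191 = 53 + 4191 = 4244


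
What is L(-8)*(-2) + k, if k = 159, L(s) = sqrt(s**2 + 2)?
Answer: 159 - 2*sqrt(66) ≈ 142.75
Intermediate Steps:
L(s) = sqrt(2 + s**2)
L(-8)*(-2) + k = sqrt(2 + (-8)**2)*(-2) + 159 = sqrt(2 + 64)*(-2) + 159 = sqrt(66)*(-2) + 159 = -2*sqrt(66) + 159 = 159 - 2*sqrt(66)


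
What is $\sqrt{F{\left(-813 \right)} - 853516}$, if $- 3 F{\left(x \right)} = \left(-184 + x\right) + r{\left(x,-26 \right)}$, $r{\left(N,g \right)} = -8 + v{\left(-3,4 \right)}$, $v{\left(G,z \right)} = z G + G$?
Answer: $2 i \sqrt{213294} \approx 923.68 i$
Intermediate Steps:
$v{\left(G,z \right)} = G + G z$ ($v{\left(G,z \right)} = G z + G = G + G z$)
$r{\left(N,g \right)} = -23$ ($r{\left(N,g \right)} = -8 - 3 \left(1 + 4\right) = -8 - 15 = -23$)
$F{\left(x \right)} = 69 - \frac{x}{3}$ ($F{\left(x \right)} = - \frac{\left(-184 + x\right) - 23}{3} = - \frac{-207 + x}{3} = 69 - \frac{x}{3}$)
$\sqrt{F{\left(-813 \right)} - 853516} = \sqrt{\left(69 - -271\right) - 853516} = \sqrt{\left(69 + 271\right) - 853516} = \sqrt{340 - 853516} = \sqrt{-853176} = 2 i \sqrt{213294}$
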